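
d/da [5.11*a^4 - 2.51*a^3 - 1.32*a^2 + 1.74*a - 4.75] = 20.44*a^3 - 7.53*a^2 - 2.64*a + 1.74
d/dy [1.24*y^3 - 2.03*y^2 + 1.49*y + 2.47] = 3.72*y^2 - 4.06*y + 1.49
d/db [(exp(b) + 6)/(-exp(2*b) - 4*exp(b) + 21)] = (2*(exp(b) + 2)*(exp(b) + 6) - exp(2*b) - 4*exp(b) + 21)*exp(b)/(exp(2*b) + 4*exp(b) - 21)^2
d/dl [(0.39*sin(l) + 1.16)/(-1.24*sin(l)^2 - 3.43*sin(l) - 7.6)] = (0.4836*sin(l)^2 + 2.8768*sin(l) + 1.0148)*cos(l)/(1.5376*sin(l)^4 + 8.5064*sin(l)^3 + 30.6129*sin(l)^2 + 52.136*sin(l) + 57.76)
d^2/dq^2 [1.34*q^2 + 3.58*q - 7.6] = 2.68000000000000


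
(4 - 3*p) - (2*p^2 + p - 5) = -2*p^2 - 4*p + 9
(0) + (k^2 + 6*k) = k^2 + 6*k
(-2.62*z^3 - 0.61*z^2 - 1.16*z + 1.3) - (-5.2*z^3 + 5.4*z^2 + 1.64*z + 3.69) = 2.58*z^3 - 6.01*z^2 - 2.8*z - 2.39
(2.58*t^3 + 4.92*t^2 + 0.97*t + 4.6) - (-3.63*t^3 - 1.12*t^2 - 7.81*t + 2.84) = 6.21*t^3 + 6.04*t^2 + 8.78*t + 1.76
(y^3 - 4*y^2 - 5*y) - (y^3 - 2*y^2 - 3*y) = -2*y^2 - 2*y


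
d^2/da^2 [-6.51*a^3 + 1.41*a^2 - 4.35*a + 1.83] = 2.82 - 39.06*a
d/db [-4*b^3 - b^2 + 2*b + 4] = -12*b^2 - 2*b + 2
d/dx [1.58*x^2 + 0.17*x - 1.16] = 3.16*x + 0.17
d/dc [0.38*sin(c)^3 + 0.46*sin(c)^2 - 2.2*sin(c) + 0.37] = (1.14*sin(c)^2 + 0.92*sin(c) - 2.2)*cos(c)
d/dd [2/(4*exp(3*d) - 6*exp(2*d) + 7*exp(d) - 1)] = (-24*exp(2*d) + 24*exp(d) - 14)*exp(d)/(4*exp(3*d) - 6*exp(2*d) + 7*exp(d) - 1)^2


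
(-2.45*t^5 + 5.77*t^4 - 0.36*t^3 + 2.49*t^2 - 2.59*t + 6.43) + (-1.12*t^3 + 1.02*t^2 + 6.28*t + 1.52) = -2.45*t^5 + 5.77*t^4 - 1.48*t^3 + 3.51*t^2 + 3.69*t + 7.95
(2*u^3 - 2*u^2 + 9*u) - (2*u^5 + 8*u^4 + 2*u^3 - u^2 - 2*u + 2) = -2*u^5 - 8*u^4 - u^2 + 11*u - 2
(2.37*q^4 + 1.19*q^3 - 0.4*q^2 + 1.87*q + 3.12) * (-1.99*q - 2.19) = -4.7163*q^5 - 7.5584*q^4 - 1.8101*q^3 - 2.8453*q^2 - 10.3041*q - 6.8328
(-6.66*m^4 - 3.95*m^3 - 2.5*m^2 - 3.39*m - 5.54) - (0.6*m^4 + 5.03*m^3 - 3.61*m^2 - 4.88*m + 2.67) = -7.26*m^4 - 8.98*m^3 + 1.11*m^2 + 1.49*m - 8.21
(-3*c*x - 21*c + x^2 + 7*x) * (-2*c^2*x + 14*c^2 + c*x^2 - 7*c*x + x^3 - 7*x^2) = 6*c^3*x^2 - 294*c^3 - 5*c^2*x^3 + 245*c^2*x - 2*c*x^4 + 98*c*x^2 + x^5 - 49*x^3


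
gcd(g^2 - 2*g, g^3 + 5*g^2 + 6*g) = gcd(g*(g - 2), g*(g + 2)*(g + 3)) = g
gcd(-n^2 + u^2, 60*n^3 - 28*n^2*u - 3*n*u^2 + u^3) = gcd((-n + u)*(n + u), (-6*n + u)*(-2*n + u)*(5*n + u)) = 1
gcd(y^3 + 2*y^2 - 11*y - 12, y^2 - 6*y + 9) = y - 3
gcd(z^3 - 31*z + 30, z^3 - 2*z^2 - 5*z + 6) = z - 1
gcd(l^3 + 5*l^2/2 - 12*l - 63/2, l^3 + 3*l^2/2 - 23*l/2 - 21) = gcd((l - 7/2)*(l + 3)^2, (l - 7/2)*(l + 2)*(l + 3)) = l^2 - l/2 - 21/2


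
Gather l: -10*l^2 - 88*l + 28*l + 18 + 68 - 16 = -10*l^2 - 60*l + 70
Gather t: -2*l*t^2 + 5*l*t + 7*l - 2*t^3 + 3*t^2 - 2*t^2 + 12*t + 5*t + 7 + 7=7*l - 2*t^3 + t^2*(1 - 2*l) + t*(5*l + 17) + 14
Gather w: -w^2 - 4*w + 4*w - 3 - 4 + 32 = 25 - w^2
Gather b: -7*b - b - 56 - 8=-8*b - 64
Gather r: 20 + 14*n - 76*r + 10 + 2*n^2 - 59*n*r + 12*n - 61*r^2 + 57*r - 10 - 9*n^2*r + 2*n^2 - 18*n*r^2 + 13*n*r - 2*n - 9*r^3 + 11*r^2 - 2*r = 4*n^2 + 24*n - 9*r^3 + r^2*(-18*n - 50) + r*(-9*n^2 - 46*n - 21) + 20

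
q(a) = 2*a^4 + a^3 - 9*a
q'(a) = 8*a^3 + 3*a^2 - 9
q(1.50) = 0.00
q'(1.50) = 24.75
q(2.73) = 106.87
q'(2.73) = 176.13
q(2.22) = 39.54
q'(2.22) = 93.31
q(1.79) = 10.16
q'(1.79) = 46.50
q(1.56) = 1.60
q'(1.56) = 28.67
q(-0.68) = 6.23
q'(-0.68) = -10.13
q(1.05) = -5.86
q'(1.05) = 3.57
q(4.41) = 802.53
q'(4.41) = 735.47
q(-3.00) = 162.00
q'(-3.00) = -198.00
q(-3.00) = 162.00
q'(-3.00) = -198.00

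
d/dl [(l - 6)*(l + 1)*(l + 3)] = 3*l^2 - 4*l - 21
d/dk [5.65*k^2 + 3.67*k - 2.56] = 11.3*k + 3.67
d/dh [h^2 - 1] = 2*h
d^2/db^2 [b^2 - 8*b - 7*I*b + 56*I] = 2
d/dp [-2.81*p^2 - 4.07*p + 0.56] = -5.62*p - 4.07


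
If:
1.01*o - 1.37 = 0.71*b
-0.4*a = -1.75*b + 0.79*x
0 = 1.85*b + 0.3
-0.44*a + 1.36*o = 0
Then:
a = 3.84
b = -0.16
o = 1.24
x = -2.30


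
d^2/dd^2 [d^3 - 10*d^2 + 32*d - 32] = 6*d - 20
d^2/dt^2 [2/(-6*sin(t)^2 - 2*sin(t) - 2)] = (36*sin(t)^4 + 9*sin(t)^3 - 65*sin(t)^2 - 19*sin(t) + 4)/(3*sin(t)^2 + sin(t) + 1)^3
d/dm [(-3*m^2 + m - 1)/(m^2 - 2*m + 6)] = (5*m^2 - 34*m + 4)/(m^4 - 4*m^3 + 16*m^2 - 24*m + 36)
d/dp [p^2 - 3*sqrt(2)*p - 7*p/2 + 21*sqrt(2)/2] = 2*p - 3*sqrt(2) - 7/2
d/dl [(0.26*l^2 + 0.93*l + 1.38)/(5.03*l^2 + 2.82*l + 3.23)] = (-3.9447*l^2 - 12.2032*l - 0.887699999999999)/(25.3009*l^4 + 28.3692*l^3 + 40.4462*l^2 + 18.2172*l + 10.4329)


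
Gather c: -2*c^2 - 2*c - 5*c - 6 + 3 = -2*c^2 - 7*c - 3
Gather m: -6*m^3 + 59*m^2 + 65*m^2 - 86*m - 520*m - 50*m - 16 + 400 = -6*m^3 + 124*m^2 - 656*m + 384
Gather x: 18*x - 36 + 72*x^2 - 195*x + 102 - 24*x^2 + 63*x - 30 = 48*x^2 - 114*x + 36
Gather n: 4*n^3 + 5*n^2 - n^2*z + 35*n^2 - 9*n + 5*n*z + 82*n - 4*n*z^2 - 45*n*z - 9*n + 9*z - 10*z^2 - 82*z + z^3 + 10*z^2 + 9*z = 4*n^3 + n^2*(40 - z) + n*(-4*z^2 - 40*z + 64) + z^3 - 64*z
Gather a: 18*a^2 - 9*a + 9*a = 18*a^2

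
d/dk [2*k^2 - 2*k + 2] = 4*k - 2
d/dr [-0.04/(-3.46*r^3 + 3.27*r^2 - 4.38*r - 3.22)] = (-0.4152*r^2 + 0.2616*r - 0.1752)/(3.46*r^3 - 3.27*r^2 + 4.38*r + 3.22)^2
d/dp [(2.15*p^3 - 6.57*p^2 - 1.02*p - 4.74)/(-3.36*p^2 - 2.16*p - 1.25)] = (-7.224*p^4 - 9.288*p^3 + 2.7015*p^2 - 15.4278*p - 8.9634)/(11.2896*p^4 + 14.5152*p^3 + 13.0656*p^2 + 5.4*p + 1.5625)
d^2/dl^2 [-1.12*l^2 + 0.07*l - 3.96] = -2.24000000000000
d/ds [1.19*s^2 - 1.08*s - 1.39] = 2.38*s - 1.08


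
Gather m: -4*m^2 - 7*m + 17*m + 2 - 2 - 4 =-4*m^2 + 10*m - 4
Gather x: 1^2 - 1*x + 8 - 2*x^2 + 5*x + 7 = -2*x^2 + 4*x + 16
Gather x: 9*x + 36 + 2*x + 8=11*x + 44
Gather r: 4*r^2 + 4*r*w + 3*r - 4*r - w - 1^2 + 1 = 4*r^2 + r*(4*w - 1) - w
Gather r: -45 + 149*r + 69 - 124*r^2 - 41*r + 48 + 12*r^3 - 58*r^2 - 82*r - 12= 12*r^3 - 182*r^2 + 26*r + 60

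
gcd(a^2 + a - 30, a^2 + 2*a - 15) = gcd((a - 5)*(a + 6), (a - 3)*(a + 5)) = 1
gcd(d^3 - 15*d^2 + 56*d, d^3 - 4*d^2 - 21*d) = d^2 - 7*d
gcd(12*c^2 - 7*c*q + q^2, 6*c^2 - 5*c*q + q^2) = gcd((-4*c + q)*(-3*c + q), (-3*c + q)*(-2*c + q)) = -3*c + q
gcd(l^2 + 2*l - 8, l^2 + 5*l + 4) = l + 4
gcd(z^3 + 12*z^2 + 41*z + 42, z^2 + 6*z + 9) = z + 3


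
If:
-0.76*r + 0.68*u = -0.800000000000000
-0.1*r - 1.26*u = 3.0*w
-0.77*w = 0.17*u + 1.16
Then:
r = 6.80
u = 6.42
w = -2.92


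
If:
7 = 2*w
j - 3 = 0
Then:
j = 3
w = 7/2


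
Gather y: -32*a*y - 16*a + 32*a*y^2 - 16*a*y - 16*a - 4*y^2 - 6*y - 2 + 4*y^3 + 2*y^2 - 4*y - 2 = -32*a + 4*y^3 + y^2*(32*a - 2) + y*(-48*a - 10) - 4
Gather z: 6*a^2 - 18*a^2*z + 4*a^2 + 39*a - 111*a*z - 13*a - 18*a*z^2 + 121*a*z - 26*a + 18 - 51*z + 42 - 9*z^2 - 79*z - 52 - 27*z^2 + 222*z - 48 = 10*a^2 + z^2*(-18*a - 36) + z*(-18*a^2 + 10*a + 92) - 40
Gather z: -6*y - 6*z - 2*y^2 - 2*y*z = -2*y^2 - 6*y + z*(-2*y - 6)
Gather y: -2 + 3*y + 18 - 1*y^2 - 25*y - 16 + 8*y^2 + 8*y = 7*y^2 - 14*y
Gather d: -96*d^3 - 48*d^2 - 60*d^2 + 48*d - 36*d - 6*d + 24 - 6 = -96*d^3 - 108*d^2 + 6*d + 18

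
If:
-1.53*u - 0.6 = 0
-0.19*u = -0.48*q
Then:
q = -0.16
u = -0.39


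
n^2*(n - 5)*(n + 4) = n^4 - n^3 - 20*n^2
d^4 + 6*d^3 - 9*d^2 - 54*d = d*(d - 3)*(d + 3)*(d + 6)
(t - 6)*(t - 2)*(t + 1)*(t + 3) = t^4 - 4*t^3 - 17*t^2 + 24*t + 36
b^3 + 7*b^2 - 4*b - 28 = (b - 2)*(b + 2)*(b + 7)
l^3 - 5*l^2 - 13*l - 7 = (l - 7)*(l + 1)^2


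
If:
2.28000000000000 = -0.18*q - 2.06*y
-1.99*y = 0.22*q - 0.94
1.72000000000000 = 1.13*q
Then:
No Solution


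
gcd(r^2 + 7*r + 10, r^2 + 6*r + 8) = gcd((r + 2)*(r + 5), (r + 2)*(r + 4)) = r + 2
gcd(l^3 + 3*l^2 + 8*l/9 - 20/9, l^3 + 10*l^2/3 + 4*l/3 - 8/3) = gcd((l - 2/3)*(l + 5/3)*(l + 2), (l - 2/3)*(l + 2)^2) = l^2 + 4*l/3 - 4/3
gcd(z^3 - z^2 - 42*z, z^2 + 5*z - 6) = z + 6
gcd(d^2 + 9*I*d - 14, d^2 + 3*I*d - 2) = d + 2*I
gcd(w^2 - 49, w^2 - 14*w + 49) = w - 7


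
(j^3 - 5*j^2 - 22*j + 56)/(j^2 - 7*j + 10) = (j^2 - 3*j - 28)/(j - 5)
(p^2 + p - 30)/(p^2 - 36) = (p - 5)/(p - 6)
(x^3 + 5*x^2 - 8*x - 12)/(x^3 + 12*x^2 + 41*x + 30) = (x - 2)/(x + 5)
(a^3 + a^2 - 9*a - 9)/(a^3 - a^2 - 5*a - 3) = (a + 3)/(a + 1)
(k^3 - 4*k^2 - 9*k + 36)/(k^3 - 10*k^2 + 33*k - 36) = (k + 3)/(k - 3)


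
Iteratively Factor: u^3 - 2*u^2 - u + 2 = (u - 2)*(u^2 - 1) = (u - 2)*(u - 1)*(u + 1)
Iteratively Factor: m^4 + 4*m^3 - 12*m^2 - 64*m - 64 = (m + 2)*(m^3 + 2*m^2 - 16*m - 32) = (m - 4)*(m + 2)*(m^2 + 6*m + 8) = (m - 4)*(m + 2)*(m + 4)*(m + 2)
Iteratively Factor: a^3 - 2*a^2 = (a - 2)*(a^2) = a*(a - 2)*(a)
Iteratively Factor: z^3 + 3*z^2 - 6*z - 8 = (z + 1)*(z^2 + 2*z - 8) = (z + 1)*(z + 4)*(z - 2)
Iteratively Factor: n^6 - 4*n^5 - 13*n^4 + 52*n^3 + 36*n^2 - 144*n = (n + 2)*(n^5 - 6*n^4 - n^3 + 54*n^2 - 72*n) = (n - 3)*(n + 2)*(n^4 - 3*n^3 - 10*n^2 + 24*n) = (n - 4)*(n - 3)*(n + 2)*(n^3 + n^2 - 6*n) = (n - 4)*(n - 3)*(n - 2)*(n + 2)*(n^2 + 3*n) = (n - 4)*(n - 3)*(n - 2)*(n + 2)*(n + 3)*(n)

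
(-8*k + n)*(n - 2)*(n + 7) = -8*k*n^2 - 40*k*n + 112*k + n^3 + 5*n^2 - 14*n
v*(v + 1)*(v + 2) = v^3 + 3*v^2 + 2*v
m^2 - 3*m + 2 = (m - 2)*(m - 1)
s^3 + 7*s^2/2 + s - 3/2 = (s - 1/2)*(s + 1)*(s + 3)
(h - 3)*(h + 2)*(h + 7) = h^3 + 6*h^2 - 13*h - 42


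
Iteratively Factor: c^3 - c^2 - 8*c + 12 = (c - 2)*(c^2 + c - 6) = (c - 2)*(c + 3)*(c - 2)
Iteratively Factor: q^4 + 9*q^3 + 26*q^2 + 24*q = (q)*(q^3 + 9*q^2 + 26*q + 24) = q*(q + 3)*(q^2 + 6*q + 8) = q*(q + 2)*(q + 3)*(q + 4)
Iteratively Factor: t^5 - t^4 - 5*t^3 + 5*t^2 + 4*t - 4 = (t + 1)*(t^4 - 2*t^3 - 3*t^2 + 8*t - 4) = (t - 1)*(t + 1)*(t^3 - t^2 - 4*t + 4) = (t - 2)*(t - 1)*(t + 1)*(t^2 + t - 2) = (t - 2)*(t - 1)^2*(t + 1)*(t + 2)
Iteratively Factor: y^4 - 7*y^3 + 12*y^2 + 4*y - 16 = (y - 2)*(y^3 - 5*y^2 + 2*y + 8) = (y - 4)*(y - 2)*(y^2 - y - 2) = (y - 4)*(y - 2)^2*(y + 1)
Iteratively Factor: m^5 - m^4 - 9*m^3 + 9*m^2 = (m)*(m^4 - m^3 - 9*m^2 + 9*m) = m^2*(m^3 - m^2 - 9*m + 9) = m^2*(m - 3)*(m^2 + 2*m - 3) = m^2*(m - 3)*(m + 3)*(m - 1)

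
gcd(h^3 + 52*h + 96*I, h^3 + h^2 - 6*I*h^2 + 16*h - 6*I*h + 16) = h^2 - 6*I*h + 16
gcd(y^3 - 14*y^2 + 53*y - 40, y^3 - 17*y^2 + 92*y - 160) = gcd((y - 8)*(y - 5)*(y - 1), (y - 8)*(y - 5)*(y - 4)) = y^2 - 13*y + 40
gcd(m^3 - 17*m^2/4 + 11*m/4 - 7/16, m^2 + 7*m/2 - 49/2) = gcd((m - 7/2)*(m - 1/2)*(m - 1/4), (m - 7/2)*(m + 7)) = m - 7/2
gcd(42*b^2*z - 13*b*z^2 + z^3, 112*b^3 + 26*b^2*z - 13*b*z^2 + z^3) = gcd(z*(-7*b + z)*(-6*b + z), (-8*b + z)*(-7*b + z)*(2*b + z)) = -7*b + z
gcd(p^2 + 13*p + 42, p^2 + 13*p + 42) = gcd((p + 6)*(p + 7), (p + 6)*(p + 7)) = p^2 + 13*p + 42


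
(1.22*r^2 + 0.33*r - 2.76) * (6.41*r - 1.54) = 7.8202*r^3 + 0.2365*r^2 - 18.1998*r + 4.2504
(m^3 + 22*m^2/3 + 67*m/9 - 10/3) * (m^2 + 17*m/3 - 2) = m^5 + 13*m^4 + 47*m^3 + 653*m^2/27 - 304*m/9 + 20/3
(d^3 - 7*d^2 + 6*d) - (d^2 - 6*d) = d^3 - 8*d^2 + 12*d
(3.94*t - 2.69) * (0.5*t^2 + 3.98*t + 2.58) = 1.97*t^3 + 14.3362*t^2 - 0.540999999999999*t - 6.9402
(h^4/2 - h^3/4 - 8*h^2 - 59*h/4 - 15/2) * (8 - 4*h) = -2*h^5 + 5*h^4 + 30*h^3 - 5*h^2 - 88*h - 60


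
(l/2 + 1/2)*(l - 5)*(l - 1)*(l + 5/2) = l^4/2 - 5*l^3/4 - 27*l^2/4 + 5*l/4 + 25/4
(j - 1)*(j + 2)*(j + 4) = j^3 + 5*j^2 + 2*j - 8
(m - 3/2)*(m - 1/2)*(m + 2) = m^3 - 13*m/4 + 3/2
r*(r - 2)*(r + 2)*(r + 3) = r^4 + 3*r^3 - 4*r^2 - 12*r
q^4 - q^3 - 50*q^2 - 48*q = q*(q - 8)*(q + 1)*(q + 6)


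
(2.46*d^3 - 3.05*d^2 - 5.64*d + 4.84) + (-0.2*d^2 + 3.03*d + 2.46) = 2.46*d^3 - 3.25*d^2 - 2.61*d + 7.3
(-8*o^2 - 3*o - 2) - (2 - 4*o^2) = -4*o^2 - 3*o - 4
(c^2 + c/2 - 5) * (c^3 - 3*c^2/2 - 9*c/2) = c^5 - c^4 - 41*c^3/4 + 21*c^2/4 + 45*c/2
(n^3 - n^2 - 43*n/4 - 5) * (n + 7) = n^4 + 6*n^3 - 71*n^2/4 - 321*n/4 - 35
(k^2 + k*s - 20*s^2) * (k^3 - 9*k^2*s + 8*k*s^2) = k^5 - 8*k^4*s - 21*k^3*s^2 + 188*k^2*s^3 - 160*k*s^4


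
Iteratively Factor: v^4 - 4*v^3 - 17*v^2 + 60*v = (v)*(v^3 - 4*v^2 - 17*v + 60) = v*(v + 4)*(v^2 - 8*v + 15) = v*(v - 5)*(v + 4)*(v - 3)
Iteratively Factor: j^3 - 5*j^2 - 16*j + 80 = (j - 4)*(j^2 - j - 20) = (j - 4)*(j + 4)*(j - 5)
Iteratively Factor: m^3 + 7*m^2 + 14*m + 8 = (m + 1)*(m^2 + 6*m + 8) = (m + 1)*(m + 4)*(m + 2)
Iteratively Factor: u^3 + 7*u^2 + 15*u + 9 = (u + 3)*(u^2 + 4*u + 3) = (u + 3)^2*(u + 1)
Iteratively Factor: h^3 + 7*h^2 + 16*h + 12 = (h + 3)*(h^2 + 4*h + 4) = (h + 2)*(h + 3)*(h + 2)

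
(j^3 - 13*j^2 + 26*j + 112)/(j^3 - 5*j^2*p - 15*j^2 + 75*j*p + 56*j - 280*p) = (-j - 2)/(-j + 5*p)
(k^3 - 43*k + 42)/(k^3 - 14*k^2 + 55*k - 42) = (k + 7)/(k - 7)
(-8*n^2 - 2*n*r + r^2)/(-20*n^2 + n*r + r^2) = (2*n + r)/(5*n + r)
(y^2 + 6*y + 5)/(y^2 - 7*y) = (y^2 + 6*y + 5)/(y*(y - 7))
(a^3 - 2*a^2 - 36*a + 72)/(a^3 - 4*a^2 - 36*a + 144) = (a - 2)/(a - 4)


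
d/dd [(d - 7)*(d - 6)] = 2*d - 13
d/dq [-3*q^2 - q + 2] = -6*q - 1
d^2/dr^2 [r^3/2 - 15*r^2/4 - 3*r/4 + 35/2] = 3*r - 15/2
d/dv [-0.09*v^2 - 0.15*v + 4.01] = -0.18*v - 0.15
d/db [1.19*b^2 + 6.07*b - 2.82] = 2.38*b + 6.07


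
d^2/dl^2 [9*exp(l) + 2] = 9*exp(l)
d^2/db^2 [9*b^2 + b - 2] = 18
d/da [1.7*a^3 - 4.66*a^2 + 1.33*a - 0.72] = 5.1*a^2 - 9.32*a + 1.33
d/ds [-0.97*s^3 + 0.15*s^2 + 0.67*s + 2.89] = -2.91*s^2 + 0.3*s + 0.67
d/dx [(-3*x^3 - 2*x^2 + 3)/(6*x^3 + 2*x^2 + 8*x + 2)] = (3*x^4 - 24*x^3 - 44*x^2 - 10*x - 12)/(2*(9*x^6 + 6*x^5 + 25*x^4 + 14*x^3 + 18*x^2 + 8*x + 1))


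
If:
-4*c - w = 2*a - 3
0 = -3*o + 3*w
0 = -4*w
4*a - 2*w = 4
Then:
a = 1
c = 1/4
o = 0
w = 0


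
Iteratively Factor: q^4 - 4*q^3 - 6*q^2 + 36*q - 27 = (q - 1)*(q^3 - 3*q^2 - 9*q + 27) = (q - 1)*(q + 3)*(q^2 - 6*q + 9) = (q - 3)*(q - 1)*(q + 3)*(q - 3)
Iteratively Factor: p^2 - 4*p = (p)*(p - 4)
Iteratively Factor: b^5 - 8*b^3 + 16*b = (b - 2)*(b^4 + 2*b^3 - 4*b^2 - 8*b) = b*(b - 2)*(b^3 + 2*b^2 - 4*b - 8) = b*(b - 2)^2*(b^2 + 4*b + 4) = b*(b - 2)^2*(b + 2)*(b + 2)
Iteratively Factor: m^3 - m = (m + 1)*(m^2 - m) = (m - 1)*(m + 1)*(m)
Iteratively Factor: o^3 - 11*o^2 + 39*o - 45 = (o - 5)*(o^2 - 6*o + 9) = (o - 5)*(o - 3)*(o - 3)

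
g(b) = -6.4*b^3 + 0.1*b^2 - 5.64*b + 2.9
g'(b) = -19.2*b^2 + 0.2*b - 5.64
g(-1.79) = 50.02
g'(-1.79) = -67.52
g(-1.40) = 28.55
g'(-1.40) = -43.55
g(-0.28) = 4.63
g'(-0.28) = -7.20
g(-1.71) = 44.84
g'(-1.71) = -62.12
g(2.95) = -177.17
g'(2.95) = -172.14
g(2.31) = -88.48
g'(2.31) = -107.63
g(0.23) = 1.53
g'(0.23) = -6.61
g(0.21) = 1.66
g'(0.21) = -6.44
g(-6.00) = 1422.74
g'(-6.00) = -698.04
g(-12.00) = 11144.18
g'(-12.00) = -2772.84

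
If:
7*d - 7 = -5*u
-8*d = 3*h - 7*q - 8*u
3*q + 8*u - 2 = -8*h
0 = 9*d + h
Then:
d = 154/3029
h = -1386/3029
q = -386/233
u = 4025/3029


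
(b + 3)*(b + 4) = b^2 + 7*b + 12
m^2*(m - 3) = m^3 - 3*m^2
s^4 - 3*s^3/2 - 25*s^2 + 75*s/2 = s*(s - 5)*(s - 3/2)*(s + 5)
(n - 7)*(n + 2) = n^2 - 5*n - 14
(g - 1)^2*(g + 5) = g^3 + 3*g^2 - 9*g + 5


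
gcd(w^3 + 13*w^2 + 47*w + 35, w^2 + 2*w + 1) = w + 1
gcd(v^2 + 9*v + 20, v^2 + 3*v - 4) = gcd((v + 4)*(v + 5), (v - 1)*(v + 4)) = v + 4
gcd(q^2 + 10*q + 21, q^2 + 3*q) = q + 3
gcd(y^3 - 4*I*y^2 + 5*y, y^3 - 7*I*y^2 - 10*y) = y^2 - 5*I*y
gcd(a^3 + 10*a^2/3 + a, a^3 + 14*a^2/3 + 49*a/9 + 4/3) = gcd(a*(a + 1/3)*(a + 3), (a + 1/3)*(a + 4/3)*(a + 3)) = a^2 + 10*a/3 + 1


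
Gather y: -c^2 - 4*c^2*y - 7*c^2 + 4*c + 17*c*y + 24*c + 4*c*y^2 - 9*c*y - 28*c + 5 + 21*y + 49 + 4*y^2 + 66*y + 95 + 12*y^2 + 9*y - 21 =-8*c^2 + y^2*(4*c + 16) + y*(-4*c^2 + 8*c + 96) + 128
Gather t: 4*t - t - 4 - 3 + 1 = 3*t - 6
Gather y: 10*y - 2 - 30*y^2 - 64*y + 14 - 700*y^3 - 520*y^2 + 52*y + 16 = -700*y^3 - 550*y^2 - 2*y + 28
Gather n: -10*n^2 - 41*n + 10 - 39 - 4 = -10*n^2 - 41*n - 33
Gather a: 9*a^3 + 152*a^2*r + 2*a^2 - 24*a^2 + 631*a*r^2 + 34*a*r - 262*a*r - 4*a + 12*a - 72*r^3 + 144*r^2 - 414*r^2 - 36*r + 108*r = 9*a^3 + a^2*(152*r - 22) + a*(631*r^2 - 228*r + 8) - 72*r^3 - 270*r^2 + 72*r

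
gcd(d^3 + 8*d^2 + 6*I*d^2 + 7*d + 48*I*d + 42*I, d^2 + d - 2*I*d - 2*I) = d + 1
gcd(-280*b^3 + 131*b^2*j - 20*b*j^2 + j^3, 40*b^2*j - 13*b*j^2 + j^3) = 40*b^2 - 13*b*j + j^2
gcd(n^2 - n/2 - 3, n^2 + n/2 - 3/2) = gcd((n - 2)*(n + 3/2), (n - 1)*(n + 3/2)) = n + 3/2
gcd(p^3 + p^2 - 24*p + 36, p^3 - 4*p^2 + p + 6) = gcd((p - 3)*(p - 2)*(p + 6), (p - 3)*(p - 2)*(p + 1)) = p^2 - 5*p + 6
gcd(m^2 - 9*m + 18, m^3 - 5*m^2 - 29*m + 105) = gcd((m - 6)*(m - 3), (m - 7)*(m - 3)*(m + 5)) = m - 3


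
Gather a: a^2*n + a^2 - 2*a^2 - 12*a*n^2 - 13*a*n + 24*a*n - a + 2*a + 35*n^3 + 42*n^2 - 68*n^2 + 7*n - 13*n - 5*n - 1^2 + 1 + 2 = a^2*(n - 1) + a*(-12*n^2 + 11*n + 1) + 35*n^3 - 26*n^2 - 11*n + 2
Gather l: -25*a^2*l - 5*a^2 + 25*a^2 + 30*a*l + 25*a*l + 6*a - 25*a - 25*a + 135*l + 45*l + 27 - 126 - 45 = 20*a^2 - 44*a + l*(-25*a^2 + 55*a + 180) - 144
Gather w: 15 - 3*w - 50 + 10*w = 7*w - 35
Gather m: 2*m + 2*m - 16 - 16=4*m - 32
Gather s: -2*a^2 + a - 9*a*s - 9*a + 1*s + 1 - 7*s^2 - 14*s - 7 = -2*a^2 - 8*a - 7*s^2 + s*(-9*a - 13) - 6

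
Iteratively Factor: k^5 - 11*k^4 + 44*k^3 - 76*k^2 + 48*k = (k - 2)*(k^4 - 9*k^3 + 26*k^2 - 24*k) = (k - 3)*(k - 2)*(k^3 - 6*k^2 + 8*k) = (k - 4)*(k - 3)*(k - 2)*(k^2 - 2*k) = (k - 4)*(k - 3)*(k - 2)^2*(k)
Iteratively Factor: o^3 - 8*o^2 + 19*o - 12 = (o - 1)*(o^2 - 7*o + 12) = (o - 4)*(o - 1)*(o - 3)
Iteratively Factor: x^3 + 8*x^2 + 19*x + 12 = (x + 3)*(x^2 + 5*x + 4) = (x + 1)*(x + 3)*(x + 4)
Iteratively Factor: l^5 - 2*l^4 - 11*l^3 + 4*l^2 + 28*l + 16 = (l - 2)*(l^4 - 11*l^2 - 18*l - 8) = (l - 4)*(l - 2)*(l^3 + 4*l^2 + 5*l + 2) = (l - 4)*(l - 2)*(l + 1)*(l^2 + 3*l + 2) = (l - 4)*(l - 2)*(l + 1)*(l + 2)*(l + 1)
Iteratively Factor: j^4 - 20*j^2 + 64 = (j - 2)*(j^3 + 2*j^2 - 16*j - 32) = (j - 4)*(j - 2)*(j^2 + 6*j + 8) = (j - 4)*(j - 2)*(j + 2)*(j + 4)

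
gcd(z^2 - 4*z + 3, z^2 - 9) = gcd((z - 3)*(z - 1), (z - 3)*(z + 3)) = z - 3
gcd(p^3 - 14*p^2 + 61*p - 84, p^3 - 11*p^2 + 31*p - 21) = p^2 - 10*p + 21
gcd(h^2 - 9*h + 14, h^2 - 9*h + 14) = h^2 - 9*h + 14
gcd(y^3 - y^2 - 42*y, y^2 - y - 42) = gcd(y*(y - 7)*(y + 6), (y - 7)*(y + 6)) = y^2 - y - 42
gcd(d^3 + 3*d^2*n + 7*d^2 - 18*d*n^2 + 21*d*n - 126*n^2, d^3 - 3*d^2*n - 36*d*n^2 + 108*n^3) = d^2 + 3*d*n - 18*n^2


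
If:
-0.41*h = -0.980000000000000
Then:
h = 2.39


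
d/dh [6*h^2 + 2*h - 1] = 12*h + 2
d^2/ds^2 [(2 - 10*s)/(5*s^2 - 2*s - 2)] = 4*(5*s - 1)*(-75*s^2 + 30*s + 4*(5*s - 1)^2 + 30)/(-5*s^2 + 2*s + 2)^3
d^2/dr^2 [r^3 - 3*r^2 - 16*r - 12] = 6*r - 6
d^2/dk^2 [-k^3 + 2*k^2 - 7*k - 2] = 4 - 6*k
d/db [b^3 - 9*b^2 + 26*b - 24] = 3*b^2 - 18*b + 26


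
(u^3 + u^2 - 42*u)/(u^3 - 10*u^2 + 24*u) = (u + 7)/(u - 4)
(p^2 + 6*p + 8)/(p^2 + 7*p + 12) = (p + 2)/(p + 3)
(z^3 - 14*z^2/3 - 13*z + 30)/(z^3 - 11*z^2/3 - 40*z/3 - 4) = (3*z^2 + 4*z - 15)/(3*z^2 + 7*z + 2)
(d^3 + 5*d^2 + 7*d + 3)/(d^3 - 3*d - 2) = (d + 3)/(d - 2)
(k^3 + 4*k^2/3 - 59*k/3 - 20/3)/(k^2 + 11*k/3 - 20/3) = (3*k^2 - 11*k - 4)/(3*k - 4)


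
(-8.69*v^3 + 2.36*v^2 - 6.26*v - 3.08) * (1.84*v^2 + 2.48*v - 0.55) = -15.9896*v^5 - 17.2088*v^4 - 0.886099999999999*v^3 - 22.49*v^2 - 4.1954*v + 1.694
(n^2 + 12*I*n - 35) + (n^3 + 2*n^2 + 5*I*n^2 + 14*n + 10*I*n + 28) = n^3 + 3*n^2 + 5*I*n^2 + 14*n + 22*I*n - 7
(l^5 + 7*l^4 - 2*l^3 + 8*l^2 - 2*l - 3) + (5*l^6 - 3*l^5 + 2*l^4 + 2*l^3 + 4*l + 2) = 5*l^6 - 2*l^5 + 9*l^4 + 8*l^2 + 2*l - 1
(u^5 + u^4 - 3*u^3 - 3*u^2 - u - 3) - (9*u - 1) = u^5 + u^4 - 3*u^3 - 3*u^2 - 10*u - 2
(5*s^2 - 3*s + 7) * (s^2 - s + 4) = 5*s^4 - 8*s^3 + 30*s^2 - 19*s + 28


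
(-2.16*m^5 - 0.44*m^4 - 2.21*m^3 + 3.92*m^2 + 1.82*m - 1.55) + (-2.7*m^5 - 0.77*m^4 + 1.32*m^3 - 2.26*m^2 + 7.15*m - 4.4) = -4.86*m^5 - 1.21*m^4 - 0.89*m^3 + 1.66*m^2 + 8.97*m - 5.95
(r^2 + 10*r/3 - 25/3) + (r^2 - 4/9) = 2*r^2 + 10*r/3 - 79/9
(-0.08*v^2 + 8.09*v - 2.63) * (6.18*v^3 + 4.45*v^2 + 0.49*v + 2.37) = -0.4944*v^5 + 49.6402*v^4 + 19.7079*v^3 - 7.929*v^2 + 17.8846*v - 6.2331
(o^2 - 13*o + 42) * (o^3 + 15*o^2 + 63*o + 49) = o^5 + 2*o^4 - 90*o^3 - 140*o^2 + 2009*o + 2058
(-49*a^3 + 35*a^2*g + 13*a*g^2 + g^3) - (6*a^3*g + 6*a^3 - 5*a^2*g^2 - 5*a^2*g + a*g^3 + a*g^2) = -6*a^3*g - 55*a^3 + 5*a^2*g^2 + 40*a^2*g - a*g^3 + 12*a*g^2 + g^3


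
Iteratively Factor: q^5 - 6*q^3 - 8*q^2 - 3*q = (q)*(q^4 - 6*q^2 - 8*q - 3) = q*(q + 1)*(q^3 - q^2 - 5*q - 3) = q*(q - 3)*(q + 1)*(q^2 + 2*q + 1) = q*(q - 3)*(q + 1)^2*(q + 1)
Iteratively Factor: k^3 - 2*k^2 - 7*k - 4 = (k - 4)*(k^2 + 2*k + 1) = (k - 4)*(k + 1)*(k + 1)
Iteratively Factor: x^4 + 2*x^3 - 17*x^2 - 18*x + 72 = (x + 3)*(x^3 - x^2 - 14*x + 24) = (x + 3)*(x + 4)*(x^2 - 5*x + 6) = (x - 3)*(x + 3)*(x + 4)*(x - 2)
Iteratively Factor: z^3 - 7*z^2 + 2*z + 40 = (z - 5)*(z^2 - 2*z - 8) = (z - 5)*(z + 2)*(z - 4)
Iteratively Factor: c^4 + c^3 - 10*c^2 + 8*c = (c + 4)*(c^3 - 3*c^2 + 2*c) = c*(c + 4)*(c^2 - 3*c + 2) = c*(c - 1)*(c + 4)*(c - 2)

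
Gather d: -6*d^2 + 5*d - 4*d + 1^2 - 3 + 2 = -6*d^2 + d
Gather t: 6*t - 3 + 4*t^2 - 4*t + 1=4*t^2 + 2*t - 2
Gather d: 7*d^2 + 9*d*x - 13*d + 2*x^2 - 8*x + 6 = 7*d^2 + d*(9*x - 13) + 2*x^2 - 8*x + 6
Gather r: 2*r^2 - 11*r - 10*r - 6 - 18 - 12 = 2*r^2 - 21*r - 36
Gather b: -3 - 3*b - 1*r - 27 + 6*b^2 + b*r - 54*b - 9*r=6*b^2 + b*(r - 57) - 10*r - 30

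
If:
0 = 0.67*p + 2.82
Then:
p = -4.21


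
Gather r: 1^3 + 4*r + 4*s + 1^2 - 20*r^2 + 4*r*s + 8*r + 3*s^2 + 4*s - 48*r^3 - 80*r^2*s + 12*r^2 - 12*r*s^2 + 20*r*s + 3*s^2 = -48*r^3 + r^2*(-80*s - 8) + r*(-12*s^2 + 24*s + 12) + 6*s^2 + 8*s + 2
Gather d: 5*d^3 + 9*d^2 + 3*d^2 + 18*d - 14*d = 5*d^3 + 12*d^2 + 4*d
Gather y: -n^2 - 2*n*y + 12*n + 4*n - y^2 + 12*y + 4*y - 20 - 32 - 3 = -n^2 + 16*n - y^2 + y*(16 - 2*n) - 55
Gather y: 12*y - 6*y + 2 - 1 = 6*y + 1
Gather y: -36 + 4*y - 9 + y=5*y - 45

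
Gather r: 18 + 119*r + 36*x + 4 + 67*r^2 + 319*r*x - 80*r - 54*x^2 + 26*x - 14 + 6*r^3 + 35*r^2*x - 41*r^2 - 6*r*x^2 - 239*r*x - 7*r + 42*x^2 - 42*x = 6*r^3 + r^2*(35*x + 26) + r*(-6*x^2 + 80*x + 32) - 12*x^2 + 20*x + 8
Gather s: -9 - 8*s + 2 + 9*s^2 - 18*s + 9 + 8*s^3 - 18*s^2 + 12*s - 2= 8*s^3 - 9*s^2 - 14*s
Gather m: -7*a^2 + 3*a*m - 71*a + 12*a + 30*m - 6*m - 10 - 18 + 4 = -7*a^2 - 59*a + m*(3*a + 24) - 24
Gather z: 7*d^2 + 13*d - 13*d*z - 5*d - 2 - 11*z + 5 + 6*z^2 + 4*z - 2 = 7*d^2 + 8*d + 6*z^2 + z*(-13*d - 7) + 1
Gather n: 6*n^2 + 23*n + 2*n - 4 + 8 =6*n^2 + 25*n + 4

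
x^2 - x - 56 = (x - 8)*(x + 7)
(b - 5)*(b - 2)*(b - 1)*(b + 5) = b^4 - 3*b^3 - 23*b^2 + 75*b - 50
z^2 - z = z*(z - 1)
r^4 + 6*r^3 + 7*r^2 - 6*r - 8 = (r - 1)*(r + 1)*(r + 2)*(r + 4)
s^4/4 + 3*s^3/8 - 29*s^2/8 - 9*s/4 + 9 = (s/4 + 1)*(s - 3)*(s - 3/2)*(s + 2)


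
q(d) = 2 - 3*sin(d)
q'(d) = -3*cos(d)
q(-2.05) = 4.66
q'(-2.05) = 1.38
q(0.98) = -0.49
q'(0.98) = -1.67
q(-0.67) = 3.86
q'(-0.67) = -2.35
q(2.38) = -0.07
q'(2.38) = 2.17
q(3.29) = 2.44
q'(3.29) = 2.97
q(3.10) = 1.88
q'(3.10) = 3.00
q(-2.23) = 4.37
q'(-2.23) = 1.84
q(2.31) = -0.22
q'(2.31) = 2.02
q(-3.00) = 2.42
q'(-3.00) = 2.97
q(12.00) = 3.61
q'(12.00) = -2.53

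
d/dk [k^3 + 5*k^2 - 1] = k*(3*k + 10)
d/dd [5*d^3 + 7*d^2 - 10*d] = 15*d^2 + 14*d - 10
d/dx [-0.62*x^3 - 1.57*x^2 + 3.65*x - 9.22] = -1.86*x^2 - 3.14*x + 3.65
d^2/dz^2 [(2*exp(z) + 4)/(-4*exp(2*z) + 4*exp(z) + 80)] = (-exp(4*z) - 9*exp(3*z) - 114*exp(2*z) - 142*exp(z) - 360)*exp(z)/(2*(exp(6*z) - 3*exp(5*z) - 57*exp(4*z) + 119*exp(3*z) + 1140*exp(2*z) - 1200*exp(z) - 8000))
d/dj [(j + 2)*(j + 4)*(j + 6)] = 3*j^2 + 24*j + 44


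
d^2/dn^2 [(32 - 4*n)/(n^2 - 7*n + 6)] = 8*(-(n - 8)*(2*n - 7)^2 + 3*(n - 5)*(n^2 - 7*n + 6))/(n^2 - 7*n + 6)^3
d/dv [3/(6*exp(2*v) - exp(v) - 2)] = (3 - 36*exp(v))*exp(v)/(-6*exp(2*v) + exp(v) + 2)^2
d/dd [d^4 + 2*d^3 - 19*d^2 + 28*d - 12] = 4*d^3 + 6*d^2 - 38*d + 28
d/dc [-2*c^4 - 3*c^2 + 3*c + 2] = -8*c^3 - 6*c + 3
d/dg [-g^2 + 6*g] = 6 - 2*g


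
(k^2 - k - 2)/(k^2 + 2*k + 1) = (k - 2)/(k + 1)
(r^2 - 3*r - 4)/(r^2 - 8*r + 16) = (r + 1)/(r - 4)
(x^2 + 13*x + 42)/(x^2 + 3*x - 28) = (x + 6)/(x - 4)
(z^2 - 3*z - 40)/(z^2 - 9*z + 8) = (z + 5)/(z - 1)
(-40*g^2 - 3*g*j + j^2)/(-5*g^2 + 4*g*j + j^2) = (8*g - j)/(g - j)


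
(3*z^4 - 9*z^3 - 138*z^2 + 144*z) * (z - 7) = 3*z^5 - 30*z^4 - 75*z^3 + 1110*z^2 - 1008*z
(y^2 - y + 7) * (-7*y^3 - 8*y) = -7*y^5 + 7*y^4 - 57*y^3 + 8*y^2 - 56*y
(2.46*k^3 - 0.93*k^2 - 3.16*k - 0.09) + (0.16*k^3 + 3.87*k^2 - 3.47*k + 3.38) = 2.62*k^3 + 2.94*k^2 - 6.63*k + 3.29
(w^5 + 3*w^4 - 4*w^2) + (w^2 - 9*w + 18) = w^5 + 3*w^4 - 3*w^2 - 9*w + 18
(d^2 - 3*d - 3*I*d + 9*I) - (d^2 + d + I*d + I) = -4*d - 4*I*d + 8*I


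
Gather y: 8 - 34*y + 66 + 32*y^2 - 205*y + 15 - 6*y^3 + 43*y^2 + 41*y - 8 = -6*y^3 + 75*y^2 - 198*y + 81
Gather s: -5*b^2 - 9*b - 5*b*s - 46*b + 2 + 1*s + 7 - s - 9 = -5*b^2 - 5*b*s - 55*b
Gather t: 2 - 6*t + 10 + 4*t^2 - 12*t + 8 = 4*t^2 - 18*t + 20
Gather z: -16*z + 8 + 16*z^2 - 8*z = 16*z^2 - 24*z + 8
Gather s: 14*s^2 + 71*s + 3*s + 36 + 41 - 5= 14*s^2 + 74*s + 72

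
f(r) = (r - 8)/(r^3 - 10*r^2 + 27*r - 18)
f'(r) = (r - 8)*(-3*r^2 + 20*r - 27)/(r^3 - 10*r^2 + 27*r - 18)^2 + 1/(r^3 - 10*r^2 + 27*r - 18) = (r^3 - 10*r^2 + 27*r - (r - 8)*(3*r^2 - 20*r + 27) - 18)/(r^3 - 10*r^2 + 27*r - 18)^2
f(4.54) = 0.43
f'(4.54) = -0.23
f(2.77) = -3.98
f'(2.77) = -15.52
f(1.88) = -1.51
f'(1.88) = 0.25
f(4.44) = 0.46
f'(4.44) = -0.29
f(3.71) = 0.97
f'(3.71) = -1.53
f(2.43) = -1.91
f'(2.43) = -2.21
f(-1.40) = 0.12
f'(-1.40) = 0.08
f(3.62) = 1.13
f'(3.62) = -2.04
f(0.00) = 0.44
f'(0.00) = 0.61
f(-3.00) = 0.05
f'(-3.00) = 0.02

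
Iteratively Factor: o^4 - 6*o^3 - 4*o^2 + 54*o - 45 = (o - 3)*(o^3 - 3*o^2 - 13*o + 15) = (o - 5)*(o - 3)*(o^2 + 2*o - 3) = (o - 5)*(o - 3)*(o - 1)*(o + 3)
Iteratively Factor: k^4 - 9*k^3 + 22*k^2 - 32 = (k + 1)*(k^3 - 10*k^2 + 32*k - 32) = (k - 2)*(k + 1)*(k^2 - 8*k + 16) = (k - 4)*(k - 2)*(k + 1)*(k - 4)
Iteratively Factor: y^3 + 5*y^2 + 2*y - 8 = (y + 2)*(y^2 + 3*y - 4) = (y - 1)*(y + 2)*(y + 4)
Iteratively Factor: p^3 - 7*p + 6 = (p + 3)*(p^2 - 3*p + 2) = (p - 2)*(p + 3)*(p - 1)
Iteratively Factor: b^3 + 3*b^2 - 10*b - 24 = (b + 4)*(b^2 - b - 6) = (b + 2)*(b + 4)*(b - 3)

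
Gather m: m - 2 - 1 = m - 3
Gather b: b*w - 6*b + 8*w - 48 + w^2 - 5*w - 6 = b*(w - 6) + w^2 + 3*w - 54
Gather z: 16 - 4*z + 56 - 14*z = 72 - 18*z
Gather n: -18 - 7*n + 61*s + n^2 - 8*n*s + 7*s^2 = n^2 + n*(-8*s - 7) + 7*s^2 + 61*s - 18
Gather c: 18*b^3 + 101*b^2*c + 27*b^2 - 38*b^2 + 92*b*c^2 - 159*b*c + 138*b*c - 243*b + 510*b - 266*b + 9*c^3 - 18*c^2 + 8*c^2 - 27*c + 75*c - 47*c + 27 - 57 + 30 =18*b^3 - 11*b^2 + b + 9*c^3 + c^2*(92*b - 10) + c*(101*b^2 - 21*b + 1)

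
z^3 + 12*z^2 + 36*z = z*(z + 6)^2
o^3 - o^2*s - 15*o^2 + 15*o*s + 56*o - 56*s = (o - 8)*(o - 7)*(o - s)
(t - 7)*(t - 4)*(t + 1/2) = t^3 - 21*t^2/2 + 45*t/2 + 14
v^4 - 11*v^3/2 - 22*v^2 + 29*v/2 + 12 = (v - 8)*(v - 1)*(v + 1/2)*(v + 3)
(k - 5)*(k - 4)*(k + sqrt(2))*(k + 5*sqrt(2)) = k^4 - 9*k^3 + 6*sqrt(2)*k^3 - 54*sqrt(2)*k^2 + 30*k^2 - 90*k + 120*sqrt(2)*k + 200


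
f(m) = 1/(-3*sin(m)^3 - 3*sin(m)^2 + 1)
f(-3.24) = 1.03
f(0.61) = -1.82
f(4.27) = 1.31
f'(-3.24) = -0.72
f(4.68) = 1.00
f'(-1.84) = -0.85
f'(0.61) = 17.41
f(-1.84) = 1.11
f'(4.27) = -1.41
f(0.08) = 1.02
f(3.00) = 1.07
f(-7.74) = 1.02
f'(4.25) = -1.47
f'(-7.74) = 0.35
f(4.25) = 1.34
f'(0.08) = 0.56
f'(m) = (9*sin(m)^2*cos(m) + 6*sin(m)*cos(m))/(-3*sin(m)^3 - 3*sin(m)^2 + 1)^2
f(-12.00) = -3.06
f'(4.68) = -0.10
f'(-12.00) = 45.80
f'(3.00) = -1.17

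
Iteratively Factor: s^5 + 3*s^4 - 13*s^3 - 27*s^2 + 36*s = (s + 3)*(s^4 - 13*s^2 + 12*s) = (s + 3)*(s + 4)*(s^3 - 4*s^2 + 3*s) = s*(s + 3)*(s + 4)*(s^2 - 4*s + 3) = s*(s - 3)*(s + 3)*(s + 4)*(s - 1)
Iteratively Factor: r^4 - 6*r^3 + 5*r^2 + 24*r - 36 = (r - 3)*(r^3 - 3*r^2 - 4*r + 12) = (r - 3)*(r - 2)*(r^2 - r - 6) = (r - 3)^2*(r - 2)*(r + 2)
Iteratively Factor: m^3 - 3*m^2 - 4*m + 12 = (m - 2)*(m^2 - m - 6) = (m - 2)*(m + 2)*(m - 3)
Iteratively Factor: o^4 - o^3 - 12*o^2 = (o)*(o^3 - o^2 - 12*o) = o*(o - 4)*(o^2 + 3*o) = o*(o - 4)*(o + 3)*(o)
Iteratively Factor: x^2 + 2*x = (x + 2)*(x)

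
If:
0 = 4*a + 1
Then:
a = -1/4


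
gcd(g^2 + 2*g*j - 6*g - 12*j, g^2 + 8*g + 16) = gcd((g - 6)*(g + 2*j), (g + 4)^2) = 1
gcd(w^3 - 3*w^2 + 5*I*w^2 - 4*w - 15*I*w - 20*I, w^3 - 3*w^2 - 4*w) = w^2 - 3*w - 4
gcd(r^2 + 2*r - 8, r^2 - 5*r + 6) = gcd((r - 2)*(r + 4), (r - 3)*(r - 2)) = r - 2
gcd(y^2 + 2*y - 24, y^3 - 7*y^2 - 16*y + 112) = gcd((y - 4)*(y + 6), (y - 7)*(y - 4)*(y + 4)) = y - 4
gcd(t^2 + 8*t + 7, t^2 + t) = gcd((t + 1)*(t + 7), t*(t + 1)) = t + 1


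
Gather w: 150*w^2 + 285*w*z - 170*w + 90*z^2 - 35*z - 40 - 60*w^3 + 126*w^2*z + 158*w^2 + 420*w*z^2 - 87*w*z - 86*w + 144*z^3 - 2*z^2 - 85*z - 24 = -60*w^3 + w^2*(126*z + 308) + w*(420*z^2 + 198*z - 256) + 144*z^3 + 88*z^2 - 120*z - 64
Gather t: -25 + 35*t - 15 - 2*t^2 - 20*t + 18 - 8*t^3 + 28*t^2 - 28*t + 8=-8*t^3 + 26*t^2 - 13*t - 14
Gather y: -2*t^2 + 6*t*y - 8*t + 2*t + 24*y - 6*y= -2*t^2 - 6*t + y*(6*t + 18)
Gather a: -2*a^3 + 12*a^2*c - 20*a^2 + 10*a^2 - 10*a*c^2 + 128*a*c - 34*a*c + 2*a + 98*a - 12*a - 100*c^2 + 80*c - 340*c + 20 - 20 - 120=-2*a^3 + a^2*(12*c - 10) + a*(-10*c^2 + 94*c + 88) - 100*c^2 - 260*c - 120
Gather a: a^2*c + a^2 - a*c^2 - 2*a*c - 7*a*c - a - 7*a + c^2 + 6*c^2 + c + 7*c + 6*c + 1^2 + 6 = a^2*(c + 1) + a*(-c^2 - 9*c - 8) + 7*c^2 + 14*c + 7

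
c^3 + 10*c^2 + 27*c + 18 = (c + 1)*(c + 3)*(c + 6)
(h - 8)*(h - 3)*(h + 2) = h^3 - 9*h^2 + 2*h + 48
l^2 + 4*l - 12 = (l - 2)*(l + 6)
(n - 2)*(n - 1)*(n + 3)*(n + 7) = n^4 + 7*n^3 - 7*n^2 - 43*n + 42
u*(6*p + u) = 6*p*u + u^2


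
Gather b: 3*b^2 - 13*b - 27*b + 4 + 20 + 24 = 3*b^2 - 40*b + 48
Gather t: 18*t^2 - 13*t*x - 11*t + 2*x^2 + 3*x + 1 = 18*t^2 + t*(-13*x - 11) + 2*x^2 + 3*x + 1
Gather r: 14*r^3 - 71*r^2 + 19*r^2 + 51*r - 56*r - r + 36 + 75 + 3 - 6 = 14*r^3 - 52*r^2 - 6*r + 108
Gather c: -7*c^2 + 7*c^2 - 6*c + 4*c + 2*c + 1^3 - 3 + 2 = 0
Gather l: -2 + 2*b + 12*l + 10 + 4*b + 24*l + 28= 6*b + 36*l + 36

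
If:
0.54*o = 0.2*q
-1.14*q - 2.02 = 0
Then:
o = -0.66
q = -1.77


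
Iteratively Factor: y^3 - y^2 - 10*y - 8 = (y + 2)*(y^2 - 3*y - 4) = (y - 4)*(y + 2)*(y + 1)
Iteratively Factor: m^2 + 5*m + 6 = (m + 3)*(m + 2)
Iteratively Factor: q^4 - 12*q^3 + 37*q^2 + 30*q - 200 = (q - 5)*(q^3 - 7*q^2 + 2*q + 40) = (q - 5)*(q + 2)*(q^2 - 9*q + 20) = (q - 5)*(q - 4)*(q + 2)*(q - 5)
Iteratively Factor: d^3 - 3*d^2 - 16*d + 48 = (d + 4)*(d^2 - 7*d + 12) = (d - 3)*(d + 4)*(d - 4)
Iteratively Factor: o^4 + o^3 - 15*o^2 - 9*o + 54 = (o - 3)*(o^3 + 4*o^2 - 3*o - 18) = (o - 3)*(o - 2)*(o^2 + 6*o + 9) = (o - 3)*(o - 2)*(o + 3)*(o + 3)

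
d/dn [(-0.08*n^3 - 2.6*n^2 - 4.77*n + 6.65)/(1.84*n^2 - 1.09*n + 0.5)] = (-0.1472*n^4 + 0.1744*n^3 + 11.4908*n^2 - 27.072*n + 4.8635)/(3.3856*n^4 - 4.0112*n^3 + 3.0281*n^2 - 1.09*n + 0.25)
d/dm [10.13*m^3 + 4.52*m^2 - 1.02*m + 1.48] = 30.39*m^2 + 9.04*m - 1.02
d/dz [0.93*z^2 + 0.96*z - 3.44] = 1.86*z + 0.96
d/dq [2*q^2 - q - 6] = 4*q - 1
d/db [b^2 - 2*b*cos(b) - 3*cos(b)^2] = 2*b*sin(b) + 2*b + 3*sin(2*b) - 2*cos(b)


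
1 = 1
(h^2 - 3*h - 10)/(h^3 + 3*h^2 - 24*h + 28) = (h^2 - 3*h - 10)/(h^3 + 3*h^2 - 24*h + 28)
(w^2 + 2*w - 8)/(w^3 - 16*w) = (w - 2)/(w*(w - 4))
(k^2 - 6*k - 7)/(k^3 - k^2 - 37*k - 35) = 1/(k + 5)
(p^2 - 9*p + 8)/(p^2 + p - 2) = (p - 8)/(p + 2)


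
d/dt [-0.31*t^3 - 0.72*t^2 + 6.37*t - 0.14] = -0.93*t^2 - 1.44*t + 6.37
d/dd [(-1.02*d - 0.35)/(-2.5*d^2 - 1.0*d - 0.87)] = (-2.55*d^2 - 1.75*d + 0.5374)/(6.25*d^4 + 5.0*d^3 + 5.35*d^2 + 1.74*d + 0.7569)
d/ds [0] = 0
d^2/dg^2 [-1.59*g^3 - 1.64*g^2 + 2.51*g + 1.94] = -9.54*g - 3.28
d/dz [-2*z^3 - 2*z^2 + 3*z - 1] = -6*z^2 - 4*z + 3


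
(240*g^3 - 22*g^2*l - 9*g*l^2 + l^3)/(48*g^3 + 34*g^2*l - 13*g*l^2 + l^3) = (5*g + l)/(g + l)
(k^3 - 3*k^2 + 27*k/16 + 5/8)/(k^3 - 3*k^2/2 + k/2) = (16*k^3 - 48*k^2 + 27*k + 10)/(8*k*(2*k^2 - 3*k + 1))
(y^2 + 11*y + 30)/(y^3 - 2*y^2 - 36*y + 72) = (y + 5)/(y^2 - 8*y + 12)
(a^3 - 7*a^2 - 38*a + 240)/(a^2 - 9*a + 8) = (a^2 + a - 30)/(a - 1)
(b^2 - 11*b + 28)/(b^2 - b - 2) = (-b^2 + 11*b - 28)/(-b^2 + b + 2)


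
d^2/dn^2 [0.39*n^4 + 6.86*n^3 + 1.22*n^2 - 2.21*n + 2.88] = 4.68*n^2 + 41.16*n + 2.44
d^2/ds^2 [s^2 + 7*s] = 2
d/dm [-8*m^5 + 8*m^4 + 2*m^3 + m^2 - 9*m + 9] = -40*m^4 + 32*m^3 + 6*m^2 + 2*m - 9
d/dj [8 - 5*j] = -5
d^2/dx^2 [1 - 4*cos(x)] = 4*cos(x)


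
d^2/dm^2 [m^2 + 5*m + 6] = 2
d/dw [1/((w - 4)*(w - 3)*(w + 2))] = (-(w - 4)*(w - 3) - (w - 4)*(w + 2) - (w - 3)*(w + 2))/((w - 4)^2*(w - 3)^2*(w + 2)^2)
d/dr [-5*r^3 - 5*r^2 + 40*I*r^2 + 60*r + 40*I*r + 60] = -15*r^2 + r*(-10 + 80*I) + 60 + 40*I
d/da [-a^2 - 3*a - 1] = -2*a - 3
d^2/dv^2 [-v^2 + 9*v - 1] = -2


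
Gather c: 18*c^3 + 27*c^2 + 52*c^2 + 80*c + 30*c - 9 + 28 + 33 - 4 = 18*c^3 + 79*c^2 + 110*c + 48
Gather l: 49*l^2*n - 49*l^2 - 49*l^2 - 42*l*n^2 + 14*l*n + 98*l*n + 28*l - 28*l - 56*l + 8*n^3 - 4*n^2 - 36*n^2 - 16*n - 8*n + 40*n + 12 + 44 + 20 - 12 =l^2*(49*n - 98) + l*(-42*n^2 + 112*n - 56) + 8*n^3 - 40*n^2 + 16*n + 64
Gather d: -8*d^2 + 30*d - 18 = -8*d^2 + 30*d - 18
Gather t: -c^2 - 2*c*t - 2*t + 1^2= -c^2 + t*(-2*c - 2) + 1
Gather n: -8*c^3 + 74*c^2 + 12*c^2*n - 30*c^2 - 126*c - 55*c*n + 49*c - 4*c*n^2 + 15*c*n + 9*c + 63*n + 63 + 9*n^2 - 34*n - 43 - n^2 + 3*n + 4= -8*c^3 + 44*c^2 - 68*c + n^2*(8 - 4*c) + n*(12*c^2 - 40*c + 32) + 24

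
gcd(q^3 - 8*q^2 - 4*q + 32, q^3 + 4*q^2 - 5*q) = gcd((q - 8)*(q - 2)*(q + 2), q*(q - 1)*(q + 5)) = 1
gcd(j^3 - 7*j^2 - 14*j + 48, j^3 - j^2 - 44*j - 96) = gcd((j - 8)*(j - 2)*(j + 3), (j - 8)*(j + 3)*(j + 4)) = j^2 - 5*j - 24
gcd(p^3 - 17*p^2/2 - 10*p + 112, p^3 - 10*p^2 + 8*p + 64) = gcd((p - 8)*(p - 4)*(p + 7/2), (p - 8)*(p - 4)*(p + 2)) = p^2 - 12*p + 32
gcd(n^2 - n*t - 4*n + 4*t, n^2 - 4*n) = n - 4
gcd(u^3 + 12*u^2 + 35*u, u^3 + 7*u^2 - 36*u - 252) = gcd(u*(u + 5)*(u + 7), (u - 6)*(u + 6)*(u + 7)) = u + 7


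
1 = 1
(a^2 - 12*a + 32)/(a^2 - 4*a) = (a - 8)/a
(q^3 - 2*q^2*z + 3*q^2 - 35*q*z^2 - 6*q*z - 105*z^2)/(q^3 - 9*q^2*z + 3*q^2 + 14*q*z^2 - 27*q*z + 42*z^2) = (-q - 5*z)/(-q + 2*z)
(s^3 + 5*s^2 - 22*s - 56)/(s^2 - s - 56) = (s^2 - 2*s - 8)/(s - 8)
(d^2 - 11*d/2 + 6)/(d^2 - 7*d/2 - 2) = (2*d - 3)/(2*d + 1)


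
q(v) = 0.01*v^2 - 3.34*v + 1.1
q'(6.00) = -3.22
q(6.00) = -18.58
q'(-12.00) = -3.58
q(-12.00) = 42.62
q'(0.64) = -3.33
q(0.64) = -1.03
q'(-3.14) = -3.40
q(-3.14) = 11.69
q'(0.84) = -3.32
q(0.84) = -1.70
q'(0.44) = -3.33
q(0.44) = -0.37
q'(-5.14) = -3.44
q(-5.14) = 18.53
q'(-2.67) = -3.39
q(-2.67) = 10.09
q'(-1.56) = -3.37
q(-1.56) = 6.33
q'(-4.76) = -3.44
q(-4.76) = 17.22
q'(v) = 0.02*v - 3.34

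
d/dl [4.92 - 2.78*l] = -2.78000000000000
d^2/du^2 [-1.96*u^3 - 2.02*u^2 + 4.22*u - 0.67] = -11.76*u - 4.04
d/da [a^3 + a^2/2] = a*(3*a + 1)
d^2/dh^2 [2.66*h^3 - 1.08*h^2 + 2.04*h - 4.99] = 15.96*h - 2.16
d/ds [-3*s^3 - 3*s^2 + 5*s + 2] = -9*s^2 - 6*s + 5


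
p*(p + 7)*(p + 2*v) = p^3 + 2*p^2*v + 7*p^2 + 14*p*v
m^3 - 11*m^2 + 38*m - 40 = (m - 5)*(m - 4)*(m - 2)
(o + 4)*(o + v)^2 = o^3 + 2*o^2*v + 4*o^2 + o*v^2 + 8*o*v + 4*v^2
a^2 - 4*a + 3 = (a - 3)*(a - 1)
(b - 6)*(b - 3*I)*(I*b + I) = I*b^3 + 3*b^2 - 5*I*b^2 - 15*b - 6*I*b - 18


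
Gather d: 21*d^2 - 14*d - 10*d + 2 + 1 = 21*d^2 - 24*d + 3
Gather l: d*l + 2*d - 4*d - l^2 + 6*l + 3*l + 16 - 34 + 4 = -2*d - l^2 + l*(d + 9) - 14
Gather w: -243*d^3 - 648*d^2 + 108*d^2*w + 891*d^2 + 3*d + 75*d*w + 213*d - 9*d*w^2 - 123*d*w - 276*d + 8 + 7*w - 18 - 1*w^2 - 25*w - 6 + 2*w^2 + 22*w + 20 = -243*d^3 + 243*d^2 - 60*d + w^2*(1 - 9*d) + w*(108*d^2 - 48*d + 4) + 4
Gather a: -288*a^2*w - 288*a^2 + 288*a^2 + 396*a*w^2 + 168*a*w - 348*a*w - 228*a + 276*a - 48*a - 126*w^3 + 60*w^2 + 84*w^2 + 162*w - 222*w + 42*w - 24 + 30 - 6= -288*a^2*w + a*(396*w^2 - 180*w) - 126*w^3 + 144*w^2 - 18*w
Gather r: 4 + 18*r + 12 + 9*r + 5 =27*r + 21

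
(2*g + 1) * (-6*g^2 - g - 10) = -12*g^3 - 8*g^2 - 21*g - 10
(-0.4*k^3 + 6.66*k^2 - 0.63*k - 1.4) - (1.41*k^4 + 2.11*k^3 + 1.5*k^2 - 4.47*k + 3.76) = -1.41*k^4 - 2.51*k^3 + 5.16*k^2 + 3.84*k - 5.16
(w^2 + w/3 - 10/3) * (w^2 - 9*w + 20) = w^4 - 26*w^3/3 + 41*w^2/3 + 110*w/3 - 200/3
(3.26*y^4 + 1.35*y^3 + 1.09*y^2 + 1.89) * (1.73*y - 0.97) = 5.6398*y^5 - 0.8267*y^4 + 0.5762*y^3 - 1.0573*y^2 + 3.2697*y - 1.8333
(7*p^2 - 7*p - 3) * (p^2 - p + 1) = 7*p^4 - 14*p^3 + 11*p^2 - 4*p - 3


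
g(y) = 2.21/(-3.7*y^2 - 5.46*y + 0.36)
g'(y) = 2.21*(7.4*y + 5.46)/(-3.7*y^2 - 5.46*y + 0.36)^2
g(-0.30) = 1.33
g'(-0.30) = 2.58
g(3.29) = -0.04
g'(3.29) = 0.02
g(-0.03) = 4.25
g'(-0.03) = 42.73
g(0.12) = -6.34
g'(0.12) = 115.52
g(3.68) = -0.03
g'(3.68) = 0.01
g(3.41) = -0.04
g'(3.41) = 0.02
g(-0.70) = 0.93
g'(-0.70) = 0.11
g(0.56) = -0.57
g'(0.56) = 1.43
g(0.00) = 6.14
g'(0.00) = 93.11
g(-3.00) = -0.13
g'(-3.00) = -0.13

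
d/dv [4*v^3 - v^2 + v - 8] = 12*v^2 - 2*v + 1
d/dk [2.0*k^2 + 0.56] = 4.0*k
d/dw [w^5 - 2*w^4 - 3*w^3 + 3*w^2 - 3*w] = 5*w^4 - 8*w^3 - 9*w^2 + 6*w - 3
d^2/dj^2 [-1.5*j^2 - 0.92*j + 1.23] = -3.00000000000000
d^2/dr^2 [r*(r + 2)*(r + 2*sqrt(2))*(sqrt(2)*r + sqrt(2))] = 12*sqrt(2)*r^2 + 24*r + 18*sqrt(2)*r + 4*sqrt(2) + 24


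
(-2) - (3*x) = -3*x - 2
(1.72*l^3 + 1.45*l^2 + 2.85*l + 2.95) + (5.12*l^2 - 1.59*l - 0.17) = 1.72*l^3 + 6.57*l^2 + 1.26*l + 2.78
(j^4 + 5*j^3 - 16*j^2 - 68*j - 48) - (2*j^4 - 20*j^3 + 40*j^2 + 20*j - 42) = -j^4 + 25*j^3 - 56*j^2 - 88*j - 6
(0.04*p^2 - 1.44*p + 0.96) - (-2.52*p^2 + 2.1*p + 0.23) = 2.56*p^2 - 3.54*p + 0.73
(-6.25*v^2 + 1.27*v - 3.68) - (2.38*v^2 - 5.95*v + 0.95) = -8.63*v^2 + 7.22*v - 4.63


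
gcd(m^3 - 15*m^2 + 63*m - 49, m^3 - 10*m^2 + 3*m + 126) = m - 7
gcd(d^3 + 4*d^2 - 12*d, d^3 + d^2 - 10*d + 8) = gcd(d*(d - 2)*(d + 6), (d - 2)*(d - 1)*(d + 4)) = d - 2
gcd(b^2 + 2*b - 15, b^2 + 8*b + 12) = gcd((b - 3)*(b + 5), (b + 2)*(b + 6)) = 1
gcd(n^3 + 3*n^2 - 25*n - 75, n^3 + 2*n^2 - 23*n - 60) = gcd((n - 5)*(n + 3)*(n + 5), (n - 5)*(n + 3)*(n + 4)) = n^2 - 2*n - 15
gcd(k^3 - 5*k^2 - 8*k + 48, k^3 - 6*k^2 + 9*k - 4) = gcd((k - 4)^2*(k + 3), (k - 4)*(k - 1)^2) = k - 4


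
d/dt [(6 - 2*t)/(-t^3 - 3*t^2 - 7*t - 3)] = 4*(-t^3 + 3*t^2 + 9*t + 12)/(t^6 + 6*t^5 + 23*t^4 + 48*t^3 + 67*t^2 + 42*t + 9)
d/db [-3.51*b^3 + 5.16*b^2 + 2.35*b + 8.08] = -10.53*b^2 + 10.32*b + 2.35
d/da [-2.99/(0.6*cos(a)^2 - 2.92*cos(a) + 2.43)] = (8.7308 - 3.588*cos(a))*sin(a)/(0.6*cos(a)^2 - 2.92*cos(a) + 2.43)^2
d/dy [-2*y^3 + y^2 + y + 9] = -6*y^2 + 2*y + 1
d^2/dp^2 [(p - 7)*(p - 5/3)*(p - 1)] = 6*p - 58/3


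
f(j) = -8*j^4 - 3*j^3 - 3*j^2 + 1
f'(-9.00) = 22653.00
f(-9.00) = -50543.00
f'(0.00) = 0.00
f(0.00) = 1.00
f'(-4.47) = 2705.06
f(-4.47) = -2984.89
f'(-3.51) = 1293.97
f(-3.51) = -1120.51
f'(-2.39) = 399.79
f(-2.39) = -236.21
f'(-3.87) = 1743.17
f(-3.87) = -1664.51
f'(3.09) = -1048.59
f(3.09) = -845.48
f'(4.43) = -2985.23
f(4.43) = -3399.78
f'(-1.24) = 54.61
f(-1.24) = -16.81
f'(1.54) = -147.46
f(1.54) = -62.07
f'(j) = -32*j^3 - 9*j^2 - 6*j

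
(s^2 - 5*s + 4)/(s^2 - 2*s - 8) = (s - 1)/(s + 2)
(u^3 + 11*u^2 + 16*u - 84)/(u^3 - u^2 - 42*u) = (u^2 + 5*u - 14)/(u*(u - 7))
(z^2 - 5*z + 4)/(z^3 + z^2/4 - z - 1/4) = 4*(z - 4)/(4*z^2 + 5*z + 1)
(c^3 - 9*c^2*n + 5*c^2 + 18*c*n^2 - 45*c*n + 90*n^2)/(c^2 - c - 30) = (c^2 - 9*c*n + 18*n^2)/(c - 6)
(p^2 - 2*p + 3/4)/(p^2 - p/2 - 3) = (-4*p^2 + 8*p - 3)/(2*(-2*p^2 + p + 6))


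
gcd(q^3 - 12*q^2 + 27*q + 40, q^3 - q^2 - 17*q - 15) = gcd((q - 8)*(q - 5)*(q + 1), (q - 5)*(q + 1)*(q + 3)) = q^2 - 4*q - 5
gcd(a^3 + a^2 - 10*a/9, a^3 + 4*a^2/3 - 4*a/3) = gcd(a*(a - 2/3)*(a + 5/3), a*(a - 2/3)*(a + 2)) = a^2 - 2*a/3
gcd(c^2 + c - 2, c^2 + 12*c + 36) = 1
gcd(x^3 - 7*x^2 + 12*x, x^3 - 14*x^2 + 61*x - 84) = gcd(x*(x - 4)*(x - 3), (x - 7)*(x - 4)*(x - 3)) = x^2 - 7*x + 12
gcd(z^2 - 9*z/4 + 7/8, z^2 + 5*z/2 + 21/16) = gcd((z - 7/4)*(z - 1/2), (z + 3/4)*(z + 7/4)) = 1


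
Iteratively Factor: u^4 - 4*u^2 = (u - 2)*(u^3 + 2*u^2) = (u - 2)*(u + 2)*(u^2) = u*(u - 2)*(u + 2)*(u)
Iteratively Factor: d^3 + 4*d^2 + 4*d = (d)*(d^2 + 4*d + 4) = d*(d + 2)*(d + 2)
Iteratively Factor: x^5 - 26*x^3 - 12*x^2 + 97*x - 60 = (x + 3)*(x^4 - 3*x^3 - 17*x^2 + 39*x - 20) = (x - 5)*(x + 3)*(x^3 + 2*x^2 - 7*x + 4) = (x - 5)*(x - 1)*(x + 3)*(x^2 + 3*x - 4) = (x - 5)*(x - 1)*(x + 3)*(x + 4)*(x - 1)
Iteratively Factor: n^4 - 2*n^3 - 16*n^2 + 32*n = (n - 4)*(n^3 + 2*n^2 - 8*n) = (n - 4)*(n + 4)*(n^2 - 2*n) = (n - 4)*(n - 2)*(n + 4)*(n)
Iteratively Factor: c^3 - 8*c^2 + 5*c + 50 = (c - 5)*(c^2 - 3*c - 10) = (c - 5)^2*(c + 2)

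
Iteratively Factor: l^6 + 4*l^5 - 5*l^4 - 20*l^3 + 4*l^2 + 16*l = (l)*(l^5 + 4*l^4 - 5*l^3 - 20*l^2 + 4*l + 16) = l*(l + 1)*(l^4 + 3*l^3 - 8*l^2 - 12*l + 16) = l*(l + 1)*(l + 2)*(l^3 + l^2 - 10*l + 8) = l*(l + 1)*(l + 2)*(l + 4)*(l^2 - 3*l + 2) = l*(l - 1)*(l + 1)*(l + 2)*(l + 4)*(l - 2)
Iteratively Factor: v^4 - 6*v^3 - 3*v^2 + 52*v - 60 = (v - 2)*(v^3 - 4*v^2 - 11*v + 30) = (v - 5)*(v - 2)*(v^2 + v - 6) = (v - 5)*(v - 2)^2*(v + 3)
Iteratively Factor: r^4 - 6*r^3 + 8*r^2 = (r)*(r^3 - 6*r^2 + 8*r) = r^2*(r^2 - 6*r + 8) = r^2*(r - 2)*(r - 4)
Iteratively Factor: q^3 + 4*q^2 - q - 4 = (q - 1)*(q^2 + 5*q + 4) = (q - 1)*(q + 1)*(q + 4)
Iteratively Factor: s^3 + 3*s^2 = (s + 3)*(s^2) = s*(s + 3)*(s)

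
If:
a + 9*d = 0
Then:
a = -9*d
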